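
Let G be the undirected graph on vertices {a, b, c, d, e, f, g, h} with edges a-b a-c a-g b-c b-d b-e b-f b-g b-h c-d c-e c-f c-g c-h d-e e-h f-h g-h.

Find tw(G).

A width-3 tree decomposition is:
Bags: B1 = {b, c, e, h}  B2 = {b, c, g, h}  B3 = {a, b, c, g}  B4 = {b, c, d, e}  B5 = {b, c, f, h}
Tree: B1–B2, B2–B3, B1–B4, B2–B5
Each bag holds 4 vertices, so the decomposition has width 3, which upper-bounds the treewidth. Conversely, {b, c, d, e} is a clique of size 4, and the vertices of any clique must share a bag in every tree decomposition; so some bag has ≥ 4 vertices and tw(G) ≥ 3. The upper and lower bounds meet at 3, so that is the treewidth.

3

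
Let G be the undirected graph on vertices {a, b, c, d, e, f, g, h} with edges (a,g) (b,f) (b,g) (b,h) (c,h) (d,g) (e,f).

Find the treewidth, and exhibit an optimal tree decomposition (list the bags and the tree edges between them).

Treewidth 1.
Bags: B1 = {b, h}  B2 = {b, f}  B3 = {c, h}  B4 = {b, g}  B5 = {a, g}  B6 = {d, g}  B7 = {e, f}
Tree: B1–B2, B1–B3, B2–B4, B4–B5, B4–B6, B2–B7

Every bag has size at most 2, so the width is 2 − 1 = 1 and tw(G) ≤ 1. Since G has at least one edge (e.g. h–b), it is not an edgeless graph, so tw(G) ≥ 1. Hence tw(G) = 1 exactly.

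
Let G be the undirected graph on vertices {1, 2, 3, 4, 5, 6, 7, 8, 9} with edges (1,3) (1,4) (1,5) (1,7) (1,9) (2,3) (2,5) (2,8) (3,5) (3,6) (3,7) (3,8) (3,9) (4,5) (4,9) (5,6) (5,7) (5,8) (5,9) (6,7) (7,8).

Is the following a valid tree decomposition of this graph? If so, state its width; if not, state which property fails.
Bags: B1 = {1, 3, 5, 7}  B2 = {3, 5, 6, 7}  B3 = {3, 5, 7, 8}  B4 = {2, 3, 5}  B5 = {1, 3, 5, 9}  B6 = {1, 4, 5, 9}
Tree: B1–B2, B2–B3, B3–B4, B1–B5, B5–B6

A tree decomposition must satisfy three properties: every vertex lies in some bag; for every edge, both endpoints lie together in some bag; and for every vertex, the bags containing it form a connected subtree. Here edge (8,2) lies in no bag, so the decomposition is invalid.

No — edge (8,2) lies in no bag.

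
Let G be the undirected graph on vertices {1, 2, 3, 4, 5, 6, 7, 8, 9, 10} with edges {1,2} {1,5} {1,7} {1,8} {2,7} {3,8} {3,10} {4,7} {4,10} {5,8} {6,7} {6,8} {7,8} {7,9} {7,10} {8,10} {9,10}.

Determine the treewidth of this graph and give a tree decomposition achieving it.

Treewidth 2.
One optimal decomposition is:
Bags: B1 = {6, 7, 8}  B2 = {1, 7, 8}  B3 = {7, 8, 10}  B4 = {7, 9, 10}  B5 = {4, 7, 10}  B6 = {1, 2, 7}  B7 = {1, 5, 8}  B8 = {3, 8, 10}
Tree: B1–B2, B2–B3, B3–B4, B4–B5, B2–B6, B2–B7, B3–B8

Every bag has size at most 3, so the width is 3 − 1 = 2 and tw(G) ≤ 2. For the lower bound, the 3 vertices {3, 8, 10} are pairwise adjacent, and any tree decomposition puts a clique entirely inside one bag — forcing width ≥ 2. The upper and lower bounds meet at 2, so that is the treewidth.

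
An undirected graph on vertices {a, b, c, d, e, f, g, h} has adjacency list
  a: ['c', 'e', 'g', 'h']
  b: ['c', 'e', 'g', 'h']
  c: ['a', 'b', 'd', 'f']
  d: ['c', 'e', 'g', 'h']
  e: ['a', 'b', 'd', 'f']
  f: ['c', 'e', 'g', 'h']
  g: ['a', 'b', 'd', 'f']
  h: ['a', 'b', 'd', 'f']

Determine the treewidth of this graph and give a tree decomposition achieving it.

The largest bag has 5 vertices, giving width 4; this decomposition certifies tw(G) ≤ 4. For the lower bound: the 5 vertex sets {b,h}, {c,f}, {a,e}, {d}, {g} are disjoint, each induces a connected subgraph, and every pair is joined by at least one edge of G. Contracting each set to a single vertex therefore yields K_{5} as a minor, and since treewidth is minor-monotone, tw(G) ≥ tw(K_{5}) = 4. Combining the bounds, tw(G) = 4.

Treewidth 4.
One optimal decomposition is:
Bags: B1 = {a, b, d, f, h}  B2 = {a, b, c, d, f}  B3 = {a, b, d, e, f}  B4 = {a, b, d, f, g}
Tree: B1–B2, B2–B3, B3–B4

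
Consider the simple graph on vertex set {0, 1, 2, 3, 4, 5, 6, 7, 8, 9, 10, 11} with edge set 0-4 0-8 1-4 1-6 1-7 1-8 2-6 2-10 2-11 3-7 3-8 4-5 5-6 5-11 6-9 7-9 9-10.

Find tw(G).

A width-3 tree decomposition is:
Bags: B1 = {0, 3, 4, 8}  B2 = {1, 3, 4, 8}  B3 = {1, 3, 4, 7}  B4 = {1, 4, 5, 7}  B5 = {1, 5, 6, 7}  B6 = {5, 6, 7, 9}  B7 = {5, 6, 9, 11}  B8 = {2, 6, 9, 11}  B9 = {2, 9, 10, 11}
Tree: B1–B2, B2–B3, B3–B4, B4–B5, B5–B6, B6–B7, B7–B8, B8–B9
The largest bag has 4 vertices, giving width 3; this decomposition certifies tw(G) ≤ 3. For the lower bound: the 4 vertex sets {0,3,8}, {4}, {1}, {5,6,7,9} are disjoint, each induces a connected subgraph, and every pair is joined by at least one edge of G. Contracting each set to a single vertex therefore yields K_{4} as a minor, and since treewidth is minor-monotone, tw(G) ≥ tw(K_{4}) = 3. The upper and lower bounds meet at 3, so that is the treewidth.

3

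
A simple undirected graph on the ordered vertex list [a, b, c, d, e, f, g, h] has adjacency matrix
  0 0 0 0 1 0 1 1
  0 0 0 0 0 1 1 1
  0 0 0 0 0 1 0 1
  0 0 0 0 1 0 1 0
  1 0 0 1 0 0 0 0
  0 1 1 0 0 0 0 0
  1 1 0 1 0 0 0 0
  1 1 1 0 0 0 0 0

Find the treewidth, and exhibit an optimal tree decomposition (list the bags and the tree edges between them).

Treewidth 2.
One such decomposition:
Bags: B1 = {d, e, g}  B2 = {a, e, g}  B3 = {a, b, g}  B4 = {a, b, h}  B5 = {b, f, h}  B6 = {c, f, h}
Tree: B1–B2, B2–B3, B3–B4, B4–B5, B5–B6

Every bag has size at most 3, so the width is 3 − 1 = 2 and tw(G) ≤ 2. The edges d–e–a–g–d form a cycle, so G is not a tree and its treewidth is at least 2. Therefore the treewidth is 2.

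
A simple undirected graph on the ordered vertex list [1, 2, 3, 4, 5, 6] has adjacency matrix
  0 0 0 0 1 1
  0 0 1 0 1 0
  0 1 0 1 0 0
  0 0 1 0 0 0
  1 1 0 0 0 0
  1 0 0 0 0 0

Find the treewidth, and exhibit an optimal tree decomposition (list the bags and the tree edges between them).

Every bag has size at most 2, so the width is 2 − 1 = 1 and tw(G) ≤ 1. Any graph with an edge has treewidth ≥ 1, and G has the edge 6–1. Hence tw(G) = 1 exactly.

Treewidth 1.
One such decomposition:
Bags: B1 = {1, 6}  B2 = {1, 5}  B3 = {2, 5}  B4 = {2, 3}  B5 = {3, 4}
Tree: B1–B2, B2–B3, B3–B4, B4–B5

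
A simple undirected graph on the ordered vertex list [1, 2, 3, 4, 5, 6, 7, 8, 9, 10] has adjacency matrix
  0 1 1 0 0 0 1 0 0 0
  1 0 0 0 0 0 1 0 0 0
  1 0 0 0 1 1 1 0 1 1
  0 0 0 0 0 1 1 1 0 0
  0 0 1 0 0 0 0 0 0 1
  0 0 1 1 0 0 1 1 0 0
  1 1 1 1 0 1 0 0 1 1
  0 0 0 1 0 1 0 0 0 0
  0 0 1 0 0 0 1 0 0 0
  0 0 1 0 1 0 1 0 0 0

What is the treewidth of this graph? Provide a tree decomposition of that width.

Treewidth 2.
Bags: B1 = {3, 7, 9}  B2 = {1, 3, 7}  B3 = {3, 7, 10}  B4 = {3, 6, 7}  B5 = {3, 5, 10}  B6 = {1, 2, 7}  B7 = {4, 6, 7}  B8 = {4, 6, 8}
Tree: B1–B2, B2–B3, B2–B4, B3–B5, B2–B6, B4–B7, B7–B8

Every bag has size at most 3, so the width is 3 − 1 = 2 and tw(G) ≤ 2. For the lower bound, the 3 vertices {4, 6, 8} are pairwise adjacent, and any tree decomposition puts a clique entirely inside one bag — forcing width ≥ 2. Hence tw(G) = 2 exactly.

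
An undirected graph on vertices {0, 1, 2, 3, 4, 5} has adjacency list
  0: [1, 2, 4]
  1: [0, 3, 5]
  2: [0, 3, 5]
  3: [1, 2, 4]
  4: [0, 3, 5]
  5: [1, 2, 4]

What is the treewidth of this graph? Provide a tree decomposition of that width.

Treewidth 3.
One such decomposition:
Bags: B1 = {0, 2, 3, 5}  B2 = {0, 3, 4, 5}  B3 = {0, 1, 3, 5}
Tree: B1–B2, B2–B3

Every bag has size at most 4, so the width is 4 − 1 = 3 and tw(G) ≤ 3. For the lower bound: the 4 vertex sets {2,3}, {0,4}, {5}, {1} are disjoint, each induces a connected subgraph, and every pair is joined by at least one edge of G. Contracting each set to a single vertex therefore yields K_{4} as a minor, and since treewidth is minor-monotone, tw(G) ≥ tw(K_{4}) = 3. Therefore the treewidth is 3.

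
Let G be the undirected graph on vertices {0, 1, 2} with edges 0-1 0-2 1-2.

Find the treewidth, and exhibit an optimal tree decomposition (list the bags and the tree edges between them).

A single bag containing all 3 vertices is trivially a valid decomposition of width 2. Conversely, {0, 1, 2} is a clique of size 3, and the vertices of any clique must share a bag in every tree decomposition; so some bag has ≥ 3 vertices and tw(G) ≥ 2. The upper and lower bounds meet at 2, so that is the treewidth.

Treewidth 2.
One optimal decomposition is:
Bags: B1 = {0, 1, 2}
Tree: (single bag)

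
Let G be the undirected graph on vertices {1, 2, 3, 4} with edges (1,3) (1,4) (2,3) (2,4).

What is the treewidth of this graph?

2

A width-2 tree decomposition is:
Bags: B1 = {2, 3, 4}  B2 = {1, 3, 4}
Tree: B1–B2
Each bag holds 3 vertices, so the decomposition has width 2, which upper-bounds the treewidth. Since 4–2–3–1–4 is a cycle in G, G is not acyclic. Forests are exactly the graphs of treewidth ≤ 1, so tw(G) ≥ 2. Therefore the treewidth is 2.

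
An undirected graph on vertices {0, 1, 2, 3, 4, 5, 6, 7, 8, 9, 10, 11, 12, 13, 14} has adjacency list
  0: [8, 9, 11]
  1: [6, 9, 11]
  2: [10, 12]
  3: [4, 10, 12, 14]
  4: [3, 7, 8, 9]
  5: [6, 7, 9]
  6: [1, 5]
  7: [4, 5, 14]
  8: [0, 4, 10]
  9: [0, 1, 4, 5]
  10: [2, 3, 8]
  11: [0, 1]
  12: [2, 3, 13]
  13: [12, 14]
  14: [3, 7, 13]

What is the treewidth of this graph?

A width-3 tree decomposition is:
Bags: B1 = {0, 1, 6, 11}  B2 = {0, 1, 6, 9}  B3 = {0, 5, 6, 9}  B4 = {0, 5, 8, 9}  B5 = {4, 5, 8, 9}  B6 = {4, 5, 7, 8}  B7 = {4, 7, 8, 10}  B8 = {3, 4, 7, 10}  B9 = {3, 7, 10, 14}  B10 = {2, 3, 10, 14}  B11 = {2, 3, 12, 14}  B12 = {2, 12, 13, 14}
Tree: B1–B2, B2–B3, B3–B4, B4–B5, B5–B6, B6–B7, B7–B8, B8–B9, B9–B10, B10–B11, B11–B12
The largest bag has 4 vertices, giving width 3; this decomposition certifies tw(G) ≤ 3. For the lower bound: the 4 vertex sets {1,6,11}, {0}, {9}, {4,5,7,8} are disjoint, each induces a connected subgraph, and every pair is joined by at least one edge of G. Contracting each set to a single vertex therefore yields K_{4} as a minor, and since treewidth is minor-monotone, tw(G) ≥ tw(K_{4}) = 3. Combining the bounds, tw(G) = 3.

3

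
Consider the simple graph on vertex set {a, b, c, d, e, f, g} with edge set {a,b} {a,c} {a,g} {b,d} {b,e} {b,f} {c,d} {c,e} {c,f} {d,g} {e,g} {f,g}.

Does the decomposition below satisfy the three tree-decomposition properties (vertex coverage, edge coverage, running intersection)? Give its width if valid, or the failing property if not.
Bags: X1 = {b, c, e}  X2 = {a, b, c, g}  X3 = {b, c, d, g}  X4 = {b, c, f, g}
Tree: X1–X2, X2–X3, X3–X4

A tree decomposition must satisfy three properties: every vertex lies in some bag; for every edge, both endpoints lie together in some bag; and for every vertex, the bags containing it form a connected subtree. Here edge (g,e) lies in no bag, so the decomposition is invalid.

No — edge (g,e) lies in no bag.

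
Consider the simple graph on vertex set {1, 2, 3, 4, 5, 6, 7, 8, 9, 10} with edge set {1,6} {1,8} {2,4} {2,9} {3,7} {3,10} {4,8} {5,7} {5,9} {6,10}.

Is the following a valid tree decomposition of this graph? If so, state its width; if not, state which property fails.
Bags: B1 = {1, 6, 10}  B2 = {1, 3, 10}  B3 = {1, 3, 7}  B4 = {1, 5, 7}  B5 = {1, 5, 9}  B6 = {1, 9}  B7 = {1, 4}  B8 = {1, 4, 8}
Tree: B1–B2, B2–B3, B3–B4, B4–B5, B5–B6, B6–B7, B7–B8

No — vertex 2 appears in no bag.

A tree decomposition must satisfy three properties: every vertex lies in some bag; for every edge, both endpoints lie together in some bag; and for every vertex, the bags containing it form a connected subtree. Here vertex 2 appears in no bag, so the decomposition is invalid.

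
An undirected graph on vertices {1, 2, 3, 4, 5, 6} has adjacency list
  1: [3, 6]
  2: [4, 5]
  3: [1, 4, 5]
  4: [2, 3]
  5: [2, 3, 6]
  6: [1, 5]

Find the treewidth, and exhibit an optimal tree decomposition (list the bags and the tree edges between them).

Every bag has size at most 3, so the width is 3 − 1 = 2 and tw(G) ≤ 2. For the lower bound, G contains the cycle 1–6–5–3–1, so G is not a forest; only forests have treewidth ≤ 1, hence tw(G) ≥ 2. Combining the bounds, tw(G) = 2.

Treewidth 2.
One optimal decomposition is:
Bags: B1 = {1, 3, 6}  B2 = {3, 5, 6}  B3 = {3, 4, 5}  B4 = {2, 4, 5}
Tree: B1–B2, B2–B3, B3–B4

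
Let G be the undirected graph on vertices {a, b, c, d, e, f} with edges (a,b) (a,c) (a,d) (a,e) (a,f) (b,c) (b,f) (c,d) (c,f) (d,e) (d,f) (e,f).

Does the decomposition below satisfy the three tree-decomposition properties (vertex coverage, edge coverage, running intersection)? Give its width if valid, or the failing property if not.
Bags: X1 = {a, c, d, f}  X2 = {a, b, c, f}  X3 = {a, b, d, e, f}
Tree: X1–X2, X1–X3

A tree decomposition must satisfy three properties: every vertex lies in some bag; for every edge, both endpoints lie together in some bag; and for every vertex, the bags containing it form a connected subtree. Here bags containing vertex b are not connected in the tree, so the decomposition is invalid.

No — bags containing vertex b are not connected in the tree.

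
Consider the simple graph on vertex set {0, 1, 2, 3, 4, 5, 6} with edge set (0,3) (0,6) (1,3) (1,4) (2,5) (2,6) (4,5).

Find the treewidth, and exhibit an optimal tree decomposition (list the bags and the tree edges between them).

Each bag holds 3 vertices, so the decomposition has width 2, which upper-bounds the treewidth. The edges 6–2–5–4–1–3–0–6 form a cycle, so G is not a tree and its treewidth is at least 2. Therefore the treewidth is 2.

Treewidth 2.
Bags: B1 = {2, 5, 6}  B2 = {4, 5, 6}  B3 = {1, 4, 6}  B4 = {1, 3, 6}  B5 = {0, 3, 6}
Tree: B1–B2, B2–B3, B3–B4, B4–B5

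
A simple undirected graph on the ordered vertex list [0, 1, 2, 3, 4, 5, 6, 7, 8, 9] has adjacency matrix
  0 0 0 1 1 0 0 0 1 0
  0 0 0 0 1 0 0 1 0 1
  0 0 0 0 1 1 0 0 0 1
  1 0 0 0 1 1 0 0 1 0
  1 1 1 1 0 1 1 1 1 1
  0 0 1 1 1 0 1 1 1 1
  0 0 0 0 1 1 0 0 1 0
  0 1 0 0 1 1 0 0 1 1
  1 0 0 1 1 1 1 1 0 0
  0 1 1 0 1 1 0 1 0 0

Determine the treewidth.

3

A width-3 tree decomposition is:
Bags: B1 = {4, 5, 7, 9}  B2 = {4, 5, 7, 8}  B3 = {2, 4, 5, 9}  B4 = {3, 4, 5, 8}  B5 = {4, 5, 6, 8}  B6 = {0, 3, 4, 8}  B7 = {1, 4, 7, 9}
Tree: B1–B2, B1–B3, B2–B4, B4–B5, B4–B6, B1–B7
Every bag has size at most 4, so the width is 4 − 1 = 3 and tw(G) ≤ 3. Conversely, {0, 3, 4, 8} is a clique of size 4, and the vertices of any clique must share a bag in every tree decomposition; so some bag has ≥ 4 vertices and tw(G) ≥ 3. Hence tw(G) = 3 exactly.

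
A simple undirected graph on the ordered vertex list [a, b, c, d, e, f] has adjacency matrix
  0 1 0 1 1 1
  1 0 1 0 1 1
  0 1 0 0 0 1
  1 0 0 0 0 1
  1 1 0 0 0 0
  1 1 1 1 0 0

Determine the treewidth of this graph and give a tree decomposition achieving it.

The largest bag has 3 vertices, giving width 2; this decomposition certifies tw(G) ≤ 2. On the other hand G contains the 3-clique {a, b, e}. A clique must lie in a single bag of any decomposition, so no decomposition can have width below 2. Therefore the treewidth is 2.

Treewidth 2.
One optimal decomposition is:
Bags: B1 = {a, b, f}  B2 = {a, d, f}  B3 = {a, b, e}  B4 = {b, c, f}
Tree: B1–B2, B1–B3, B1–B4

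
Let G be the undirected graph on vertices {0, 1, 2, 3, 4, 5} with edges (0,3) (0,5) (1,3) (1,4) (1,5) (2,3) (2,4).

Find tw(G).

A width-2 tree decomposition is:
Bags: B1 = {0, 1, 5}  B2 = {0, 1, 3}  B3 = {1, 3, 4}  B4 = {2, 3, 4}
Tree: B1–B2, B2–B3, B3–B4
Every bag has size at most 3, so the width is 3 − 1 = 2 and tw(G) ≤ 2. The edges 5–0–3–1–5 form a cycle, so G is not a tree and its treewidth is at least 2. The upper and lower bounds meet at 2, so that is the treewidth.

2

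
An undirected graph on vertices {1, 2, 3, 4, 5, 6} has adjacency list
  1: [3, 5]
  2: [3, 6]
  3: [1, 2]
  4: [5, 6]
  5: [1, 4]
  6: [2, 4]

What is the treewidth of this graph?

2

A width-2 tree decomposition is:
Bags: B1 = {1, 3, 5}  B2 = {3, 4, 5}  B3 = {3, 4, 6}  B4 = {2, 3, 6}
Tree: B1–B2, B2–B3, B3–B4
The largest bag has 3 vertices, giving width 2; this decomposition certifies tw(G) ≤ 2. Since 3–1–5–4–6–2–3 is a cycle in G, G is not acyclic. Forests are exactly the graphs of treewidth ≤ 1, so tw(G) ≥ 2. Combining the bounds, tw(G) = 2.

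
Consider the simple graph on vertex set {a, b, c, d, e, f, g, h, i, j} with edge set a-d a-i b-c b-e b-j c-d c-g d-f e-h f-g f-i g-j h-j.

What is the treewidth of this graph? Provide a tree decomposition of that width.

Treewidth 2.
One such decomposition:
Bags: B1 = {b, e, h}  B2 = {b, h, j}  B3 = {b, c, j}  B4 = {c, g, j}  B5 = {c, d, g}  B6 = {d, f, g}  B7 = {a, d, f}  B8 = {a, f, i}
Tree: B1–B2, B2–B3, B3–B4, B4–B5, B5–B6, B6–B7, B7–B8

Each bag holds 3 vertices, so the decomposition has width 2, which upper-bounds the treewidth. The edges e–h–j–b–e form a cycle, so G is not a tree and its treewidth is at least 2. Hence tw(G) = 2 exactly.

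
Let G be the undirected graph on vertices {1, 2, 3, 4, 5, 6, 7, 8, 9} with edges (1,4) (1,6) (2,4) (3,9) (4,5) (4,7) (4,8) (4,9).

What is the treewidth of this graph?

1

A width-1 tree decomposition is:
Bags: B1 = {4, 8}  B2 = {4, 5}  B3 = {1, 4}  B4 = {4, 9}  B5 = {2, 4}  B6 = {1, 6}  B7 = {3, 9}  B8 = {4, 7}
Tree: B1–B2, B1–B3, B2–B4, B3–B5, B3–B6, B4–B7, B4–B8
Each bag holds 2 vertices, so the decomposition has width 1, which upper-bounds the treewidth. Any graph with an edge has treewidth ≥ 1, and G has the edge 4–8. The upper and lower bounds meet at 1, so that is the treewidth.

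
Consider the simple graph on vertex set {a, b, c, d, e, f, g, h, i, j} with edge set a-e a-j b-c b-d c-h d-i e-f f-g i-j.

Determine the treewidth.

1

A width-1 tree decomposition is:
Bags: B1 = {c, h}  B2 = {b, c}  B3 = {b, d}  B4 = {d, i}  B5 = {i, j}  B6 = {a, j}  B7 = {a, e}  B8 = {e, f}  B9 = {f, g}
Tree: B1–B2, B2–B3, B3–B4, B4–B5, B5–B6, B6–B7, B7–B8, B8–B9
Each bag holds 2 vertices, so the decomposition has width 1, which upper-bounds the treewidth. Any graph with an edge has treewidth ≥ 1, and G has the edge h–c. The upper and lower bounds meet at 1, so that is the treewidth.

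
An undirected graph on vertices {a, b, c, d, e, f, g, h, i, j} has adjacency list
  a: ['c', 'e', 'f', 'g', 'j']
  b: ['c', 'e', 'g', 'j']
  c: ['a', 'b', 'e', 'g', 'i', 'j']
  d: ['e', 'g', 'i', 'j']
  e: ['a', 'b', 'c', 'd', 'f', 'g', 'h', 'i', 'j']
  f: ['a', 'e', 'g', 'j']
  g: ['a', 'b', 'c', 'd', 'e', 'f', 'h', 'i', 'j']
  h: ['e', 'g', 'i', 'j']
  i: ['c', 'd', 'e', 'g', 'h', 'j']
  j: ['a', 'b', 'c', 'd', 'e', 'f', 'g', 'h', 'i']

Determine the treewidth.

4

A width-4 tree decomposition is:
Bags: B1 = {c, e, g, i, j}  B2 = {e, g, h, i, j}  B3 = {b, c, e, g, j}  B4 = {d, e, g, i, j}  B5 = {a, c, e, g, j}  B6 = {a, e, f, g, j}
Tree: B1–B2, B1–B3, B1–B4, B1–B5, B5–B6
Each bag holds 5 vertices, so the decomposition has width 4, which upper-bounds the treewidth. For the lower bound, the 5 vertices {a, c, e, g, j} are pairwise adjacent, and any tree decomposition puts a clique entirely inside one bag — forcing width ≥ 4. Therefore the treewidth is 4.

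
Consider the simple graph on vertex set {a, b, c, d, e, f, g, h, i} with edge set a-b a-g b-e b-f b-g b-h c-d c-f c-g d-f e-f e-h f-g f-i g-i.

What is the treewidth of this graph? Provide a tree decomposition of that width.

Every bag has size at most 3, so the width is 3 − 1 = 2 and tw(G) ≤ 2. Conversely, {a, b, g} is a clique of size 3, and the vertices of any clique must share a bag in every tree decomposition; so some bag has ≥ 3 vertices and tw(G) ≥ 2. Hence tw(G) = 2 exactly.

Treewidth 2.
One optimal decomposition is:
Bags: B1 = {c, f, g}  B2 = {f, g, i}  B3 = {b, f, g}  B4 = {c, d, f}  B5 = {b, e, f}  B6 = {b, e, h}  B7 = {a, b, g}
Tree: B1–B2, B2–B3, B1–B4, B3–B5, B5–B6, B3–B7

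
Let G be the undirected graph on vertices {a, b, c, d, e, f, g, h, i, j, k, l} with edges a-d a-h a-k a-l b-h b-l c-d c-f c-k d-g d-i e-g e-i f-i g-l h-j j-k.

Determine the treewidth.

3

A width-3 tree decomposition is:
Bags: B1 = {c, e, f, i}  B2 = {c, d, e, i}  B3 = {c, d, e, g}  B4 = {c, d, g, k}  B5 = {a, d, g, k}  B6 = {a, g, k, l}  B7 = {a, j, k, l}  B8 = {a, h, j, l}  B9 = {b, h, j, l}
Tree: B1–B2, B2–B3, B3–B4, B4–B5, B5–B6, B6–B7, B7–B8, B8–B9
The largest bag has 4 vertices, giving width 3; this decomposition certifies tw(G) ≤ 3. For the lower bound: the 4 vertex sets {e,f,i}, {c}, {d}, {a,g,k,l} are disjoint, each induces a connected subgraph, and every pair is joined by at least one edge of G. Contracting each set to a single vertex therefore yields K_{4} as a minor, and since treewidth is minor-monotone, tw(G) ≥ tw(K_{4}) = 3. The upper and lower bounds meet at 3, so that is the treewidth.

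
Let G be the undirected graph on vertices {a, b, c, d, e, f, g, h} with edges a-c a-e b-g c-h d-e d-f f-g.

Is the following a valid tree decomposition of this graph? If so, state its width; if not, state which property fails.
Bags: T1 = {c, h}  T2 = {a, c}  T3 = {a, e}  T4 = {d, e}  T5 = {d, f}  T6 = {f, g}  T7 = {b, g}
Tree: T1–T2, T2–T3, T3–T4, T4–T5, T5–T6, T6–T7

Checking the three conditions: (i) the bags cover all of {a, b, c, d, e, f, g, h}; (ii) for each edge, some bag contains both endpoints; (iii) the bags containing any fixed vertex form a subtree. All hold, so the decomposition is valid with width 2 − 1 = 1.

Yes; width 1.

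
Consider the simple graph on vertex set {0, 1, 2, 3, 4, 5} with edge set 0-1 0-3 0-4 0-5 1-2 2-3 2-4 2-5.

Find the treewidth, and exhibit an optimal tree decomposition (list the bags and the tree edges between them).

Treewidth 2.
One such decomposition:
Bags: B1 = {0, 1, 2}  B2 = {0, 2, 4}  B3 = {0, 2, 5}  B4 = {0, 2, 3}
Tree: B1–B2, B2–B3, B3–B4

Every bag has size at most 3, so the width is 3 − 1 = 2 and tw(G) ≤ 2. For the lower bound, G contains the cycle 2–1–0–4–2, so G is not a forest; only forests have treewidth ≤ 1, hence tw(G) ≥ 2. Therefore the treewidth is 2.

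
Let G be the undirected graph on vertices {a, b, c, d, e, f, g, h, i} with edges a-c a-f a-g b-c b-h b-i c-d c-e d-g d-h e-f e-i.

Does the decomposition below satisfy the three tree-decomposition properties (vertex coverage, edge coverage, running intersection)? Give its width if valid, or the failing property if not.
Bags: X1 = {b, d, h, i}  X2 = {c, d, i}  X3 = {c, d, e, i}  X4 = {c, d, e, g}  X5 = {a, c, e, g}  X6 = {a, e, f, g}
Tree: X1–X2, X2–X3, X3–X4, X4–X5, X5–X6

A tree decomposition must satisfy three properties: every vertex lies in some bag; for every edge, both endpoints lie together in some bag; and for every vertex, the bags containing it form a connected subtree. Here edge (b,c) lies in no bag, so the decomposition is invalid.

No — edge (b,c) lies in no bag.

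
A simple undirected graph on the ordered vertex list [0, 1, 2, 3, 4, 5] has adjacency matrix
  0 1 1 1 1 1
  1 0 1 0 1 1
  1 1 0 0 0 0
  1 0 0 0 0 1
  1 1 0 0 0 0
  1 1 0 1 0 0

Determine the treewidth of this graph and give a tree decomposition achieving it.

Treewidth 2.
One optimal decomposition is:
Bags: B1 = {0, 1, 5}  B2 = {0, 1, 2}  B3 = {0, 3, 5}  B4 = {0, 1, 4}
Tree: B1–B2, B1–B3, B2–B4

Each bag holds 3 vertices, so the decomposition has width 2, which upper-bounds the treewidth. Conversely, {0, 1, 2} is a clique of size 3, and the vertices of any clique must share a bag in every tree decomposition; so some bag has ≥ 3 vertices and tw(G) ≥ 2. Combining the bounds, tw(G) = 2.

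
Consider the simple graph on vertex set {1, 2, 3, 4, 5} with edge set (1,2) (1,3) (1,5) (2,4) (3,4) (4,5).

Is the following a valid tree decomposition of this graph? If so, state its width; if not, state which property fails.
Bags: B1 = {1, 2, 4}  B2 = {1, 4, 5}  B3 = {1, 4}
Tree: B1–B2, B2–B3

No — vertex 3 appears in no bag.

A tree decomposition must satisfy three properties: every vertex lies in some bag; for every edge, both endpoints lie together in some bag; and for every vertex, the bags containing it form a connected subtree. Here vertex 3 appears in no bag, so the decomposition is invalid.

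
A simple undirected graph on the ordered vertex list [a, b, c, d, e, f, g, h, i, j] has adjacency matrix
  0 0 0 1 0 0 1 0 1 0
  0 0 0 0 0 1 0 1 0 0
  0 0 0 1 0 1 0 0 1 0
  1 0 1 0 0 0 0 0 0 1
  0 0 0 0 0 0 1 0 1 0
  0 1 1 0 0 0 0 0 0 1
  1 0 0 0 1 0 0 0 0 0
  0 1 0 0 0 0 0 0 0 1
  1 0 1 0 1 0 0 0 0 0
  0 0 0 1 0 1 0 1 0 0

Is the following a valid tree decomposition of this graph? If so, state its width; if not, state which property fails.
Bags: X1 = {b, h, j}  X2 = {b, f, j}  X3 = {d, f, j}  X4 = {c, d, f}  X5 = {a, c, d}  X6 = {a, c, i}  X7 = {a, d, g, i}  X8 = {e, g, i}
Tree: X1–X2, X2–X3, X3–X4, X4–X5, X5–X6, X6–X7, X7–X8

No — bags containing vertex d are not connected in the tree.

A tree decomposition must satisfy three properties: every vertex lies in some bag; for every edge, both endpoints lie together in some bag; and for every vertex, the bags containing it form a connected subtree. Here bags containing vertex d are not connected in the tree, so the decomposition is invalid.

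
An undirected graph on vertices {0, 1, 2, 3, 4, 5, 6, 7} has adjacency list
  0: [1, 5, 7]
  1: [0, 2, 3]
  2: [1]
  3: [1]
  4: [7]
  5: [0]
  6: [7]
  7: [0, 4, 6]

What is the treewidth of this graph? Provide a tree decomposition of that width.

Treewidth 1.
One optimal decomposition is:
Bags: B1 = {0, 5}  B2 = {0, 7}  B3 = {0, 1}  B4 = {6, 7}  B5 = {1, 2}  B6 = {4, 7}  B7 = {1, 3}
Tree: B1–B2, B2–B3, B2–B4, B3–B5, B4–B6, B3–B7

The largest bag has 2 vertices, giving width 1; this decomposition certifies tw(G) ≤ 1. G has an edge, so its treewidth is at least 1. The upper and lower bounds meet at 1, so that is the treewidth.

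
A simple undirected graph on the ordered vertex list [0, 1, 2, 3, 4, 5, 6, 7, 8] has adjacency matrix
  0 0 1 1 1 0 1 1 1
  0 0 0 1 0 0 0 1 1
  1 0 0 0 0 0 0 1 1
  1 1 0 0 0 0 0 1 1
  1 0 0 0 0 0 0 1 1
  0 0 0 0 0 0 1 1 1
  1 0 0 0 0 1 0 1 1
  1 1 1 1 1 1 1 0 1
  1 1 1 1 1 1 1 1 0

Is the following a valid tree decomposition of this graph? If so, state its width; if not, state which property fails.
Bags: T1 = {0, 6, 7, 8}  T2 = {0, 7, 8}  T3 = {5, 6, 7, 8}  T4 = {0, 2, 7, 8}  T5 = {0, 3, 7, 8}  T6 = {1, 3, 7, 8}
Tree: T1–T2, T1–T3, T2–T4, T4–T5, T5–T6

No — vertex 4 appears in no bag.

A tree decomposition must satisfy three properties: every vertex lies in some bag; for every edge, both endpoints lie together in some bag; and for every vertex, the bags containing it form a connected subtree. Here vertex 4 appears in no bag, so the decomposition is invalid.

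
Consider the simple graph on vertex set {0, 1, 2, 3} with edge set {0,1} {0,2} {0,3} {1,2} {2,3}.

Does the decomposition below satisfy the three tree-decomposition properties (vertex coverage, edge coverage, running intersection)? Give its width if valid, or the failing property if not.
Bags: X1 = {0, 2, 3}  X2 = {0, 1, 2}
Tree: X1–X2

Checking the three conditions: (i) the bags cover all of {0, 1, 2, 3}; (ii) for each edge, some bag contains both endpoints; (iii) the bags containing any fixed vertex form a subtree. All hold, so the decomposition is valid with width 3 − 1 = 2.

Yes; width 2.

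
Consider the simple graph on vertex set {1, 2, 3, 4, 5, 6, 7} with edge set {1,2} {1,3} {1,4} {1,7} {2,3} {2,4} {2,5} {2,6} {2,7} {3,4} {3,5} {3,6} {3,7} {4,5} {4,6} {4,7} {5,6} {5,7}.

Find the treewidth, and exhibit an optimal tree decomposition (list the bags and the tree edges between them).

The largest bag has 5 vertices, giving width 4; this decomposition certifies tw(G) ≤ 4. On the other hand G contains the 5-clique {1, 2, 3, 4, 7}. A clique must lie in a single bag of any decomposition, so no decomposition can have width below 4. Hence tw(G) = 4 exactly.

Treewidth 4.
One such decomposition:
Bags: B1 = {2, 3, 4, 5, 6}  B2 = {2, 3, 4, 5, 7}  B3 = {1, 2, 3, 4, 7}
Tree: B1–B2, B2–B3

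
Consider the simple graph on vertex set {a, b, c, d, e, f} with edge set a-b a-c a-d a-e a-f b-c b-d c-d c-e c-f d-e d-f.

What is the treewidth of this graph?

A width-3 tree decomposition is:
Bags: B1 = {a, c, d, f}  B2 = {a, b, c, d}  B3 = {a, c, d, e}
Tree: B1–B2, B2–B3
Every bag has size at most 4, so the width is 4 − 1 = 3 and tw(G) ≤ 3. For the lower bound, the 4 vertices {a, c, d, e} are pairwise adjacent, and any tree decomposition puts a clique entirely inside one bag — forcing width ≥ 3. Hence tw(G) = 3 exactly.

3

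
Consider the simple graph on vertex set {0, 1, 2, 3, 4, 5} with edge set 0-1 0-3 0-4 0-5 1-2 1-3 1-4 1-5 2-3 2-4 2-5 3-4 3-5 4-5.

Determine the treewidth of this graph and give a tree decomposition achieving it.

The largest bag has 5 vertices, giving width 4; this decomposition certifies tw(G) ≤ 4. On the other hand G contains the 5-clique {0, 1, 3, 4, 5}. A clique must lie in a single bag of any decomposition, so no decomposition can have width below 4. Therefore the treewidth is 4.

Treewidth 4.
One optimal decomposition is:
Bags: B1 = {1, 2, 3, 4, 5}  B2 = {0, 1, 3, 4, 5}
Tree: B1–B2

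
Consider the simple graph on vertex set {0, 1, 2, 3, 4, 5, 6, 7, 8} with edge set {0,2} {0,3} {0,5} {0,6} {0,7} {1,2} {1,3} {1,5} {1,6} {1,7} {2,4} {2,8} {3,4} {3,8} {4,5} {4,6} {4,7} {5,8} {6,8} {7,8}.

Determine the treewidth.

A width-4 tree decomposition is:
Bags: B1 = {0, 1, 3, 4, 8}  B2 = {0, 1, 4, 5, 8}  B3 = {0, 1, 2, 4, 8}  B4 = {0, 1, 4, 6, 8}  B5 = {0, 1, 4, 7, 8}
Tree: B1–B2, B2–B3, B3–B4, B4–B5
Each bag holds 5 vertices, so the decomposition has width 4, which upper-bounds the treewidth. For the lower bound: the 5 vertex sets {1,3}, {4,5}, {2,8}, {0}, {6} are disjoint, each induces a connected subgraph, and every pair is joined by at least one edge of G. Contracting each set to a single vertex therefore yields K_{5} as a minor, and since treewidth is minor-monotone, tw(G) ≥ tw(K_{5}) = 4. Combining the bounds, tw(G) = 4.

4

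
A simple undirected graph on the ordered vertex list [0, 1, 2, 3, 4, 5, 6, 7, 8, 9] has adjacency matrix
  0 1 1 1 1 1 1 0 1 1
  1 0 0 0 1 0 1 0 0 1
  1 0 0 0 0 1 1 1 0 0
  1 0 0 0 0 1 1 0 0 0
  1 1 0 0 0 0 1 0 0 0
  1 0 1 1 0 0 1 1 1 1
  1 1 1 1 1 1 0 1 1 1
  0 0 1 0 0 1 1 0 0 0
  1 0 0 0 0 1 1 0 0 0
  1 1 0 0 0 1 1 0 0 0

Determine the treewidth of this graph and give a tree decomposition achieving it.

The largest bag has 4 vertices, giving width 3; this decomposition certifies tw(G) ≤ 3. For the lower bound, the 4 vertices {0, 1, 6, 9} are pairwise adjacent, and any tree decomposition puts a clique entirely inside one bag — forcing width ≥ 3. The upper and lower bounds meet at 3, so that is the treewidth.

Treewidth 3.
Bags: B1 = {2, 5, 6, 7}  B2 = {0, 2, 5, 6}  B3 = {0, 5, 6, 9}  B4 = {0, 1, 6, 9}  B5 = {0, 1, 4, 6}  B6 = {0, 3, 5, 6}  B7 = {0, 5, 6, 8}
Tree: B1–B2, B2–B3, B3–B4, B4–B5, B3–B6, B2–B7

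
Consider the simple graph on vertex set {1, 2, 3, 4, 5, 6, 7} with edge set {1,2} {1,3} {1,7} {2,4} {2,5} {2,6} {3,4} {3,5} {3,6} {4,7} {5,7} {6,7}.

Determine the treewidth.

3

A width-3 tree decomposition is:
Bags: B1 = {2, 3, 5, 7}  B2 = {2, 3, 4, 7}  B3 = {1, 2, 3, 7}  B4 = {2, 3, 6, 7}
Tree: B1–B2, B2–B3, B3–B4
The largest bag has 4 vertices, giving width 3; this decomposition certifies tw(G) ≤ 3. For the lower bound: the 4 vertex sets {3,5}, {2,4}, {7}, {1} are disjoint, each induces a connected subgraph, and every pair is joined by at least one edge of G. Contracting each set to a single vertex therefore yields K_{4} as a minor, and since treewidth is minor-monotone, tw(G) ≥ tw(K_{4}) = 3. The upper and lower bounds meet at 3, so that is the treewidth.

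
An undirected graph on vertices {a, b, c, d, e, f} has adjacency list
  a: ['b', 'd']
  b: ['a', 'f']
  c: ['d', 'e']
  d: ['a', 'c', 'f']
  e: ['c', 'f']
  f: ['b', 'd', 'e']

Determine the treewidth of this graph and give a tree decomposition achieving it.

Each bag holds 3 vertices, so the decomposition has width 2, which upper-bounds the treewidth. The edges c–e–f–d–c form a cycle, so G is not a tree and its treewidth is at least 2. Hence tw(G) = 2 exactly.

Treewidth 2.
One such decomposition:
Bags: B1 = {c, d, e}  B2 = {d, e, f}  B3 = {a, d, f}  B4 = {a, b, f}
Tree: B1–B2, B2–B3, B3–B4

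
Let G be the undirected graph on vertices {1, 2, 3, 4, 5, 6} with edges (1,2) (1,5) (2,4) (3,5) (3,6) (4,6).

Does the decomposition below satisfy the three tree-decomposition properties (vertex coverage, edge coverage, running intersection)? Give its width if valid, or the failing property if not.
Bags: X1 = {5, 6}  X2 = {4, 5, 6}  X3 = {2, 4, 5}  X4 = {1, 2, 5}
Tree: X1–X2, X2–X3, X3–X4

A tree decomposition must satisfy three properties: every vertex lies in some bag; for every edge, both endpoints lie together in some bag; and for every vertex, the bags containing it form a connected subtree. Here vertex 3 appears in no bag, so the decomposition is invalid.

No — vertex 3 appears in no bag.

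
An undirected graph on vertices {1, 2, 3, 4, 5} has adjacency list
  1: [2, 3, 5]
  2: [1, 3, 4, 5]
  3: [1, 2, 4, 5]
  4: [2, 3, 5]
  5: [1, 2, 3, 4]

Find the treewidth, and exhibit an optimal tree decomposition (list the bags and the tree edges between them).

Treewidth 3.
One such decomposition:
Bags: B1 = {2, 3, 4, 5}  B2 = {1, 2, 3, 5}
Tree: B1–B2

The largest bag has 4 vertices, giving width 3; this decomposition certifies tw(G) ≤ 3. On the other hand G contains the 4-clique {1, 2, 3, 5}. A clique must lie in a single bag of any decomposition, so no decomposition can have width below 3. The upper and lower bounds meet at 3, so that is the treewidth.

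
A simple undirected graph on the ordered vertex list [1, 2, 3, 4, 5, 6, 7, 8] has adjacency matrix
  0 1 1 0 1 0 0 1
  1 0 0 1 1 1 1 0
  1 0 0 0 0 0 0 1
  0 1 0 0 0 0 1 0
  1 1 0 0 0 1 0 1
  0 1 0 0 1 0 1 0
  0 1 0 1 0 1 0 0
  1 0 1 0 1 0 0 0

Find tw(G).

A width-2 tree decomposition is:
Bags: B1 = {1, 2, 5}  B2 = {2, 5, 6}  B3 = {1, 5, 8}  B4 = {2, 6, 7}  B5 = {1, 3, 8}  B6 = {2, 4, 7}
Tree: B1–B2, B1–B3, B2–B4, B3–B5, B4–B6
Every bag has size at most 3, so the width is 3 − 1 = 2 and tw(G) ≤ 2. Conversely, {1, 3, 8} is a clique of size 3, and the vertices of any clique must share a bag in every tree decomposition; so some bag has ≥ 3 vertices and tw(G) ≥ 2. Therefore the treewidth is 2.

2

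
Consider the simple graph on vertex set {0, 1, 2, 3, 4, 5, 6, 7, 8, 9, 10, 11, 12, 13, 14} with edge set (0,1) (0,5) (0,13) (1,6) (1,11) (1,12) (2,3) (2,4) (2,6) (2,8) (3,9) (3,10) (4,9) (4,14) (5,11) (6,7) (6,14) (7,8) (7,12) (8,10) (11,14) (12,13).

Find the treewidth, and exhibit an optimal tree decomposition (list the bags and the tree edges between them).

Treewidth 3.
Bags: B1 = {3, 8, 9, 10}  B2 = {2, 3, 8, 9}  B3 = {2, 4, 8, 9}  B4 = {2, 4, 7, 8}  B5 = {2, 4, 6, 7}  B6 = {4, 6, 7, 14}  B7 = {6, 7, 12, 14}  B8 = {1, 6, 12, 14}  B9 = {1, 11, 12, 14}  B10 = {1, 11, 12, 13}  B11 = {0, 1, 11, 13}  B12 = {0, 5, 11, 13}
Tree: B1–B2, B2–B3, B3–B4, B4–B5, B5–B6, B6–B7, B7–B8, B8–B9, B9–B10, B10–B11, B11–B12

The largest bag has 4 vertices, giving width 3; this decomposition certifies tw(G) ≤ 3. For the lower bound: the 4 vertex sets {3,9,10}, {8}, {2}, {4,6,7,14} are disjoint, each induces a connected subgraph, and every pair is joined by at least one edge of G. Contracting each set to a single vertex therefore yields K_{4} as a minor, and since treewidth is minor-monotone, tw(G) ≥ tw(K_{4}) = 3. The upper and lower bounds meet at 3, so that is the treewidth.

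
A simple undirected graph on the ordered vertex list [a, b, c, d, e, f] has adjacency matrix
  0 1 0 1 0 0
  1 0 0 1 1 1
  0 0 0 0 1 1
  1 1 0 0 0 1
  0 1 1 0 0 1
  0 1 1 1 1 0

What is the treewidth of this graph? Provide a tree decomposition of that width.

Treewidth 2.
Bags: B1 = {c, e, f}  B2 = {b, e, f}  B3 = {b, d, f}  B4 = {a, b, d}
Tree: B1–B2, B2–B3, B3–B4

The largest bag has 3 vertices, giving width 2; this decomposition certifies tw(G) ≤ 2. Conversely, {a, b, d} is a clique of size 3, and the vertices of any clique must share a bag in every tree decomposition; so some bag has ≥ 3 vertices and tw(G) ≥ 2. The upper and lower bounds meet at 2, so that is the treewidth.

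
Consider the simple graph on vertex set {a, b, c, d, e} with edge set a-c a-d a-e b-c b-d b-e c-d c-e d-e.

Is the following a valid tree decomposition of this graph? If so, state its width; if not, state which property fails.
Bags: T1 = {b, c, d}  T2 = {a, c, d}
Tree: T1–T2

A tree decomposition must satisfy three properties: every vertex lies in some bag; for every edge, both endpoints lie together in some bag; and for every vertex, the bags containing it form a connected subtree. Here vertex e appears in no bag, so the decomposition is invalid.

No — vertex e appears in no bag.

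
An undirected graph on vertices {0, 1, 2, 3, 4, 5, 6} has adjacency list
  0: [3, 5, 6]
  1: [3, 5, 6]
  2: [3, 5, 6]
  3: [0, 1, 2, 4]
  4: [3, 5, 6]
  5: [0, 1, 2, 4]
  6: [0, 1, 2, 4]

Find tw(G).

3

A width-3 tree decomposition is:
Bags: B1 = {1, 3, 5, 6}  B2 = {0, 3, 5, 6}  B3 = {2, 3, 5, 6}  B4 = {3, 4, 5, 6}
Tree: B1–B2, B2–B3, B3–B4
The largest bag has 4 vertices, giving width 3; this decomposition certifies tw(G) ≤ 3. For the lower bound: the 4 vertex sets {1,5}, {0,6}, {3}, {2} are disjoint, each induces a connected subgraph, and every pair is joined by at least one edge of G. Contracting each set to a single vertex therefore yields K_{4} as a minor, and since treewidth is minor-monotone, tw(G) ≥ tw(K_{4}) = 3. Combining the bounds, tw(G) = 3.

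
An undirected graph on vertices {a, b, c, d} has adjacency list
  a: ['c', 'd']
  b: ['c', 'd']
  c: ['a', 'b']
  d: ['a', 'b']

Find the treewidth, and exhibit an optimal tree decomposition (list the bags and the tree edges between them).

Each bag holds 3 vertices, so the decomposition has width 2, which upper-bounds the treewidth. For the lower bound, G contains the cycle d–b–c–a–d, so G is not a forest; only forests have treewidth ≤ 1, hence tw(G) ≥ 2. Hence tw(G) = 2 exactly.

Treewidth 2.
One such decomposition:
Bags: B1 = {b, c, d}  B2 = {a, c, d}
Tree: B1–B2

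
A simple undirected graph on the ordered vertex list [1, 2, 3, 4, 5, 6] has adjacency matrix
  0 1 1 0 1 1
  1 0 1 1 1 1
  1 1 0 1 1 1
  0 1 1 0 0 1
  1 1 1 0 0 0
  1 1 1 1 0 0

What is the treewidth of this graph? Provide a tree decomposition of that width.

Every bag has size at most 4, so the width is 4 − 1 = 3 and tw(G) ≤ 3. On the other hand G contains the 4-clique {1, 2, 3, 5}. A clique must lie in a single bag of any decomposition, so no decomposition can have width below 3. Therefore the treewidth is 3.

Treewidth 3.
One optimal decomposition is:
Bags: B1 = {1, 2, 3, 5}  B2 = {1, 2, 3, 6}  B3 = {2, 3, 4, 6}
Tree: B1–B2, B2–B3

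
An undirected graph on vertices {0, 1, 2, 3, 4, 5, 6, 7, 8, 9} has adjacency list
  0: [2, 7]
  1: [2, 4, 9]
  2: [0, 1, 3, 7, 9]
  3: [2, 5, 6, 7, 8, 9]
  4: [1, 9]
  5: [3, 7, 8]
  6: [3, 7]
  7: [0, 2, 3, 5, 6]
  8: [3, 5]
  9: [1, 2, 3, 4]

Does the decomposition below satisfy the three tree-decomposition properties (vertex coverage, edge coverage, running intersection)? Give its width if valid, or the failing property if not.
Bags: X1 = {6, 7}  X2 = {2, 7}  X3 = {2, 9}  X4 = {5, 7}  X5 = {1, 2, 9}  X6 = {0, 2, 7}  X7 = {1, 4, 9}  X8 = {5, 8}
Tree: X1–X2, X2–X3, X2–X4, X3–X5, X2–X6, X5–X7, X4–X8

A tree decomposition must satisfy three properties: every vertex lies in some bag; for every edge, both endpoints lie together in some bag; and for every vertex, the bags containing it form a connected subtree. Here vertex 3 appears in no bag, so the decomposition is invalid.

No — vertex 3 appears in no bag.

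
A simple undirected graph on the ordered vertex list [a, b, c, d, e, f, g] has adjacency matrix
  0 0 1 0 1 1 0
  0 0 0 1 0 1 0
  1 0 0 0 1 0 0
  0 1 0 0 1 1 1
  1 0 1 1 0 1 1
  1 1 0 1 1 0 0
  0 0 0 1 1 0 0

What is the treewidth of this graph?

A width-2 tree decomposition is:
Bags: B1 = {d, e, f}  B2 = {a, e, f}  B3 = {b, d, f}  B4 = {d, e, g}  B5 = {a, c, e}
Tree: B1–B2, B1–B3, B1–B4, B2–B5
Every bag has size at most 3, so the width is 3 − 1 = 2 and tw(G) ≤ 2. For the lower bound, the 3 vertices {d, e, g} are pairwise adjacent, and any tree decomposition puts a clique entirely inside one bag — forcing width ≥ 2. Therefore the treewidth is 2.

2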